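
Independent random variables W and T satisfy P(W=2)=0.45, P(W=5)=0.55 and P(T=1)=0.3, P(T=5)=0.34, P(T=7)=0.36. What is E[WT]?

E[WT] = Σ_w Σ_t wt · P(W=w)P(T=t)
 = 2·0.135 + 10·0.153 + 14·0.162 + 5·0.165 + 25·0.187 + 35·0.198
 = 0.27 + 1.53 + 2.268 + 0.825 + 4.675 + 6.93
 = 16.498

16.498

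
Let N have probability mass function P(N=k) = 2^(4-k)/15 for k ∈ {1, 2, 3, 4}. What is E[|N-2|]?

E[|N-2|] = Σ |n-2|·P(N=n)
 = 1·8/15 + 0·4/15 + 1·2/15 + 2·1/15
 = 8/15 + 0 + 2/15 + 2/15
 = 4/5

0.8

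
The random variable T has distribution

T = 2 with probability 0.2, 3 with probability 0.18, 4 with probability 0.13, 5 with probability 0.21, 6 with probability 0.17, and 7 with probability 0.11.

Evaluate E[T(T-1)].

E[T(T-1)] = Σ t(t-1)·P(T=t)
 = 2·0.2 + 6·0.18 + 12·0.13 + 20·0.21 + 30·0.17 + 42·0.11
 = 0.4 + 1.08 + 1.56 + 4.2 + 5.1 + 4.62
 = 16.96

16.96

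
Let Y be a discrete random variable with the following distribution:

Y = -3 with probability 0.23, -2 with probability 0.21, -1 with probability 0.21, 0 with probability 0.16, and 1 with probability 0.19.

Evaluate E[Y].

E[Y] = Σ y·P(Y=y)
 = (-3)·0.23 + (-2)·0.21 + (-1)·0.21 + 0·0.16 + 1·0.19
 = (-0.69) + (-0.42) + (-0.21) + 0 + 0.19
 = -1.13

-1.13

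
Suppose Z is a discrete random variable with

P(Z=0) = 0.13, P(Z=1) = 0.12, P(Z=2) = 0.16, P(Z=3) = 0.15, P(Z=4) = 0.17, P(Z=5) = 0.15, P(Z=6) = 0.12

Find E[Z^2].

E[Z^2] = Σ z^2·P(Z=z)
 = 0·0.13 + 1·0.12 + 4·0.16 + 9·0.15 + 16·0.17 + 25·0.15 + 36·0.12
 = 0 + 0.12 + 0.64 + 1.35 + 2.72 + 3.75 + 4.32
 = 12.9

12.9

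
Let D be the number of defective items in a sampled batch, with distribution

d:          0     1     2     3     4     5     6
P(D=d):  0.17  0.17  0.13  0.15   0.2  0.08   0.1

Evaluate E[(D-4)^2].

5.4

E[(D-4)^2] = Σ (d-4)^2·P(D=d)
 = 16·0.17 + 9·0.17 + 4·0.13 + 1·0.15 + 0·0.2 + 1·0.08 + 4·0.1
 = 2.72 + 1.53 + 0.52 + 0.15 + 0 + 0.08 + 0.4
 = 5.4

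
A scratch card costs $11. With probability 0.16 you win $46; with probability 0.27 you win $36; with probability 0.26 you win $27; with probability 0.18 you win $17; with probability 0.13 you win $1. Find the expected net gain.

16.29

E[payout] = 46·0.16 + 36·0.27 + 27·0.26 + 17·0.18 + 1·0.13
 = 7.36 + 9.72 + 7.02 + 3.06 + 0.13
 = 27.29
Net = 27.29 - 11 = 16.29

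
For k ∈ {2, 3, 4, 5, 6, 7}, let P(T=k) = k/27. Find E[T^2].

29

E[T^2] = Σ t^2·P(T=t)
 = 4·2/27 + 9·1/9 + 16·4/27 + 25·5/27 + 36·2/9 + 49·7/27
 = 8/27 + 1 + 64/27 + 125/27 + 8 + 343/27
 = 29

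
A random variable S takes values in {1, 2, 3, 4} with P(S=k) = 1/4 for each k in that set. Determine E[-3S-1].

-8.5

E[-3S-1] = Σ (-3s-1)·P(S=s)
 = (-4)·1/4 + (-7)·1/4 + (-10)·1/4 + (-13)·1/4
 = (-1) + (-7/4) + (-5/2) + (-13/4)
 = -17/2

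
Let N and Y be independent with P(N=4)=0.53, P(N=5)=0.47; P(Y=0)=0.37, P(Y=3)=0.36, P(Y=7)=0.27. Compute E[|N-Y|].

2.8662

E[|N-Y|] = Σ_n Σ_y |n-y| · P(N=n)P(Y=y)
 = 4·0.1961 + 1·0.1908 + 3·0.1431 + 5·0.1739 + 2·0.1692 + 2·0.1269
 = 0.7844 + 0.1908 + 0.4293 + 0.8695 + 0.3384 + 0.2538
 = 2.8662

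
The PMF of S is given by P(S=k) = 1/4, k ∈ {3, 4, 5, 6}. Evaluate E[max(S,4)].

4.75

E[max(S,4)] = Σ max(s,4)·P(S=s)
 = 4·1/4 + 4·1/4 + 5·1/4 + 6·1/4
 = 1 + 1 + 5/4 + 3/2
 = 19/4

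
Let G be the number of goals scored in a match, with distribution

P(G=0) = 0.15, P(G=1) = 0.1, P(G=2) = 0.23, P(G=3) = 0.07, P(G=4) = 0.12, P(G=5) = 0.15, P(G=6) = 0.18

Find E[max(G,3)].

3.96

E[max(G,3)] = Σ max(g,3)·P(G=g)
 = 3·0.15 + 3·0.1 + 3·0.23 + 3·0.07 + 4·0.12 + 5·0.15 + 6·0.18
 = 0.45 + 0.3 + 0.69 + 0.21 + 0.48 + 0.75 + 1.08
 = 3.96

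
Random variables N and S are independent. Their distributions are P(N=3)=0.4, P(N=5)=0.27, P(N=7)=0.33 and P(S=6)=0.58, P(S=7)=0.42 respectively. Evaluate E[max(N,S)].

6.6114

E[max(N,S)] = Σ_n Σ_s max(n,s) · P(N=n)P(S=s)
 = 6·0.232 + 7·0.168 + 6·0.1566 + 7·0.1134 + 7·0.1914 + 7·0.1386
 = 1.392 + 1.176 + 0.9396 + 0.7938 + 1.3398 + 0.9702
 = 6.6114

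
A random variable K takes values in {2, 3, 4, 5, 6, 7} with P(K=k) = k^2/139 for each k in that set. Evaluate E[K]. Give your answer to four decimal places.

5.6331

E[K] = Σ k·P(K=k)
 = 2·4/139 + 3·9/139 + 4·16/139 + 5·25/139 + 6·36/139 + 7·49/139
 = 8/139 + 27/139 + 64/139 + 125/139 + 216/139 + 343/139
 = 783/139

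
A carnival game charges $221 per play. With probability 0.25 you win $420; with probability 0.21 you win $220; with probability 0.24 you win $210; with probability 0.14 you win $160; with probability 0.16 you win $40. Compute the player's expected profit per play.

9.4

E[payout] = 420·0.25 + 220·0.21 + 210·0.24 + 160·0.14 + 40·0.16
 = 105 + 46.2 + 50.4 + 22.4 + 6.4
 = 230.4
Net = 230.4 - 221 = 9.4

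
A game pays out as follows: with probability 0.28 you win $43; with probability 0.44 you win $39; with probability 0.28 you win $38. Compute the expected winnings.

39.84

E[payout] = 43·0.28 + 39·0.44 + 38·0.28
 = 12.04 + 17.16 + 10.64
 = 39.84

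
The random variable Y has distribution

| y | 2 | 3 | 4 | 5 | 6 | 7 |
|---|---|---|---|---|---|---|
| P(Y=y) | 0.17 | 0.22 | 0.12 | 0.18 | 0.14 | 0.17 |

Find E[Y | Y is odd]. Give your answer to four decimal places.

4.8246

P(Y is odd) = 0.22 + 0.18 + 0.17 = 0.57.
E[Y | Y is odd] = [3·0.22 + 5·0.18 + 7·0.17] / 0.57
 = 2.75 / 0.57
 = 275/57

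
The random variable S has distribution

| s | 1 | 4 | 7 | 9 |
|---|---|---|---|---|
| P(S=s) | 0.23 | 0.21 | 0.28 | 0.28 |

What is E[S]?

E[S] = Σ s·P(S=s)
 = 1·0.23 + 4·0.21 + 7·0.28 + 9·0.28
 = 0.23 + 0.84 + 1.96 + 2.52
 = 5.55

5.55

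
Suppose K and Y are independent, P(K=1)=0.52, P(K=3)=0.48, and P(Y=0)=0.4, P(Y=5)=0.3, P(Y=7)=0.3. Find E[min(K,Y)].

E[min(K,Y)] = Σ_k Σ_y min(k,y) · P(K=k)P(Y=y)
 = 0·0.208 + 1·0.156 + 1·0.156 + 0·0.192 + 3·0.144 + 3·0.144
 = 0 + 0.156 + 0.156 + 0 + 0.432 + 0.432
 = 1.176

1.176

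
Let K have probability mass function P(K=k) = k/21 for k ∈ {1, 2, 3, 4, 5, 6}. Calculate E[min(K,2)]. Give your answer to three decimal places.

1.952

E[min(K,2)] = Σ min(k,2)·P(K=k)
 = 1·1/21 + 2·2/21 + 2·1/7 + 2·4/21 + 2·5/21 + 2·2/7
 = 1/21 + 4/21 + 2/7 + 8/21 + 10/21 + 4/7
 = 41/21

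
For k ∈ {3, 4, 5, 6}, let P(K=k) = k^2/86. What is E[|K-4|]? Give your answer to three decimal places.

E[|K-4|] = Σ |k-4|·P(K=k)
 = 1·9/86 + 0·8/43 + 1·25/86 + 2·18/43
 = 9/86 + 0 + 25/86 + 36/43
 = 53/43

1.233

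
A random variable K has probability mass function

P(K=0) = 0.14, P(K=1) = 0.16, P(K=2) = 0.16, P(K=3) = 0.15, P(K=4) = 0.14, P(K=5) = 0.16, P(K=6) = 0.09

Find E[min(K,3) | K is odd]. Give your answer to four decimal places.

P(K is odd) = 0.16 + 0.15 + 0.16 = 0.47.
E[min(K,3) | K is odd] = [1·0.16 + 3·0.15 + 3·0.16] / 0.47
 = 1.09 / 0.47
 = 109/47

2.3191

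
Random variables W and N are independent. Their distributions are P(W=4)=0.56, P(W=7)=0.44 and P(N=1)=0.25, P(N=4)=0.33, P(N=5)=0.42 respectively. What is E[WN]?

19.5244

E[WN] = Σ_w Σ_n wn · P(W=w)P(N=n)
 = 4·0.14 + 16·0.1848 + 20·0.2352 + 7·0.11 + 28·0.1452 + 35·0.1848
 = 0.56 + 2.9568 + 4.704 + 0.77 + 4.0656 + 6.468
 = 19.5244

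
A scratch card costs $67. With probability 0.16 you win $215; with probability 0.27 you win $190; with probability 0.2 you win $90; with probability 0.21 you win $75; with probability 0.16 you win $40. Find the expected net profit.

58.85

E[payout] = 215·0.16 + 190·0.27 + 90·0.2 + 75·0.21 + 40·0.16
 = 34.4 + 51.3 + 18 + 15.75 + 6.4
 = 125.85
Net = 125.85 - 67 = 58.85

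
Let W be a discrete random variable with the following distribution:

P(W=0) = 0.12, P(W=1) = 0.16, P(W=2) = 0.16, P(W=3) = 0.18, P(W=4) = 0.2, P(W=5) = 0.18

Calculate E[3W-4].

E[3W-4] = Σ (3w-4)·P(W=w)
 = (-4)·0.12 + (-1)·0.16 + 2·0.16 + 5·0.18 + 8·0.2 + 11·0.18
 = (-0.48) + (-0.16) + 0.32 + 0.9 + 1.6 + 1.98
 = 4.16

4.16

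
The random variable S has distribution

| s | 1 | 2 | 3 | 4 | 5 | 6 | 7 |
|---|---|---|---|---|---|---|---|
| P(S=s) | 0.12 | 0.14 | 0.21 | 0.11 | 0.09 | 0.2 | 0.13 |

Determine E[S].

E[S] = Σ s·P(S=s)
 = 1·0.12 + 2·0.14 + 3·0.21 + 4·0.11 + 5·0.09 + 6·0.2 + 7·0.13
 = 0.12 + 0.28 + 0.63 + 0.44 + 0.45 + 1.2 + 0.91
 = 4.03

4.03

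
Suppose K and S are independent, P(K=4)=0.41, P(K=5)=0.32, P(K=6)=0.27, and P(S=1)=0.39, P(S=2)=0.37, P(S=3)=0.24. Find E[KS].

E[KS] = Σ_k Σ_s ks · P(K=k)P(S=s)
 = 4·0.1599 + 8·0.1517 + 12·0.0984 + 5·0.1248 + 10·0.1184 + 15·0.0768 + 6·0.1053 + 12·0.0999 + 18·0.0648
 = 0.6396 + 1.2136 + 1.1808 + 0.624 + 1.184 + 1.152 + 0.6318 + 1.1988 + 1.1664
 = 8.991

8.991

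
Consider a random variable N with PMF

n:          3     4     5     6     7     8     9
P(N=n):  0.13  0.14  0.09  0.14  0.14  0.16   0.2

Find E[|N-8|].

2.1

E[|N-8|] = Σ |n-8|·P(N=n)
 = 5·0.13 + 4·0.14 + 3·0.09 + 2·0.14 + 1·0.14 + 0·0.16 + 1·0.2
 = 0.65 + 0.56 + 0.27 + 0.28 + 0.14 + 0 + 0.2
 = 2.1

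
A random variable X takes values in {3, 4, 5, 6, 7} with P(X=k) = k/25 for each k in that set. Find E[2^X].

E[2^X] = Σ 2^x·P(X=x)
 = 8·3/25 + 16·4/25 + 32·1/5 + 64·6/25 + 128·7/25
 = 24/25 + 64/25 + 32/5 + 384/25 + 896/25
 = 1528/25

61.12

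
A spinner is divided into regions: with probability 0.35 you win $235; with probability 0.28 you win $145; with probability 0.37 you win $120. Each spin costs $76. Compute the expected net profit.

91.25

E[payout] = 235·0.35 + 145·0.28 + 120·0.37
 = 82.25 + 40.6 + 44.4
 = 167.25
Net = 167.25 - 76 = 91.25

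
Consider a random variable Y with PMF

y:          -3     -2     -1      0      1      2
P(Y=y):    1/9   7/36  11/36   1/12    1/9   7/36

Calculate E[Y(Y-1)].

3.5

E[Y(Y-1)] = Σ y(y-1)·P(Y=y)
 = 12·1/9 + 6·7/36 + 2·11/36 + 0·1/12 + 0·1/9 + 2·7/36
 = 4/3 + 7/6 + 11/18 + 0 + 0 + 7/18
 = 7/2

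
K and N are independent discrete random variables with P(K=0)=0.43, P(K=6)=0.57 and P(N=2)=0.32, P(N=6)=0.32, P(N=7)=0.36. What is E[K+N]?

E[K+N] = Σ_k Σ_n (k+n) · P(K=k)P(N=n)
 = 2·0.1376 + 6·0.1376 + 7·0.1548 + 8·0.1824 + 12·0.1824 + 13·0.2052
 = 0.2752 + 0.8256 + 1.0836 + 1.4592 + 2.1888 + 2.6676
 = 8.5

8.5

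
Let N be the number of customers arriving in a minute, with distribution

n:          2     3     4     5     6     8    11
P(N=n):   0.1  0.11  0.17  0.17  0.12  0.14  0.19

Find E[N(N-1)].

E[N(N-1)] = Σ n(n-1)·P(N=n)
 = 2·0.1 + 6·0.11 + 12·0.17 + 20·0.17 + 30·0.12 + 56·0.14 + 110·0.19
 = 0.2 + 0.66 + 2.04 + 3.4 + 3.6 + 7.84 + 20.9
 = 38.64

38.64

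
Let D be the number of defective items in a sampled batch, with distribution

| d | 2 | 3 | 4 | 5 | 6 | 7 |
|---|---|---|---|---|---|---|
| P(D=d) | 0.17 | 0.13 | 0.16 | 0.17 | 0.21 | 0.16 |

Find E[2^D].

E[2^D] = Σ 2^d·P(D=d)
 = 4·0.17 + 8·0.13 + 16·0.16 + 32·0.17 + 64·0.21 + 128·0.16
 = 0.68 + 1.04 + 2.56 + 5.44 + 13.44 + 20.48
 = 43.64

43.64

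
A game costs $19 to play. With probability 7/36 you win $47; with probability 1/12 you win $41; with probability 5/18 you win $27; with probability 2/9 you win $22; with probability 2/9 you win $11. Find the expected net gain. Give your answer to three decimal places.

E[payout] = 47·7/36 + 41·1/12 + 27·5/18 + 22·2/9 + 11·2/9
 = 329/36 + 41/12 + 15/2 + 44/9 + 22/9
 = 493/18
Net = 493/18 - 19 = 151/18

8.389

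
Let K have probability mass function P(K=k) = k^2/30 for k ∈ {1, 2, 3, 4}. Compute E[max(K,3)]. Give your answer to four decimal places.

3.5333

E[max(K,3)] = Σ max(k,3)·P(K=k)
 = 3·1/30 + 3·2/15 + 3·3/10 + 4·8/15
 = 1/10 + 2/5 + 9/10 + 32/15
 = 53/15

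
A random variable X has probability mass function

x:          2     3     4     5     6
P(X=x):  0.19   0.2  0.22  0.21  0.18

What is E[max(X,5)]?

5.18

E[max(X,5)] = Σ max(x,5)·P(X=x)
 = 5·0.19 + 5·0.2 + 5·0.22 + 5·0.21 + 6·0.18
 = 0.95 + 1 + 1.1 + 1.05 + 1.08
 = 5.18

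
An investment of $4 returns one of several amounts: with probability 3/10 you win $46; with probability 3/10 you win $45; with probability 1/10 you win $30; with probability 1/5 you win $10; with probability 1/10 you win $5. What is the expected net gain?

E[payout] = 46·3/10 + 45·3/10 + 30·1/10 + 10·1/5 + 5·1/10
 = 69/5 + 27/2 + 3 + 2 + 1/2
 = 164/5
Net = 164/5 - 4 = 144/5

28.8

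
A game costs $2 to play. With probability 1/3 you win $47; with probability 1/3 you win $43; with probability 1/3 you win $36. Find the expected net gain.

E[payout] = 47·1/3 + 43·1/3 + 36·1/3
 = 47/3 + 43/3 + 12
 = 42
Net = 42 - 2 = 40

40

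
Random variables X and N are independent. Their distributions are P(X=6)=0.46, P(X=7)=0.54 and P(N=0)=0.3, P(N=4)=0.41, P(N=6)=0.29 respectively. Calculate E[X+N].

9.92

E[X+N] = Σ_x Σ_n (x+n) · P(X=x)P(N=n)
 = 6·0.138 + 10·0.1886 + 12·0.1334 + 7·0.162 + 11·0.2214 + 13·0.1566
 = 0.828 + 1.886 + 1.6008 + 1.134 + 2.4354 + 2.0358
 = 9.92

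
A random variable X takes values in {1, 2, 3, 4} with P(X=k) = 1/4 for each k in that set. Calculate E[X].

2.5

E[X] = Σ x·P(X=x)
 = 1·1/4 + 2·1/4 + 3·1/4 + 4·1/4
 = 1/4 + 1/2 + 3/4 + 1
 = 5/2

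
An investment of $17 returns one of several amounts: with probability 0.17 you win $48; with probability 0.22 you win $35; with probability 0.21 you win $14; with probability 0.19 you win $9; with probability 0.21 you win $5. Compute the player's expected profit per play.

4.56

E[payout] = 48·0.17 + 35·0.22 + 14·0.21 + 9·0.19 + 5·0.21
 = 8.16 + 7.7 + 2.94 + 1.71 + 1.05
 = 21.56
Net = 21.56 - 17 = 4.56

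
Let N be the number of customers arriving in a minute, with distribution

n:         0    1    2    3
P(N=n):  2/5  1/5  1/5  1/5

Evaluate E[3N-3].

E[3N-3] = Σ (3n-3)·P(N=n)
 = (-3)·2/5 + 0·1/5 + 3·1/5 + 6·1/5
 = (-6/5) + 0 + 3/5 + 6/5
 = 3/5

0.6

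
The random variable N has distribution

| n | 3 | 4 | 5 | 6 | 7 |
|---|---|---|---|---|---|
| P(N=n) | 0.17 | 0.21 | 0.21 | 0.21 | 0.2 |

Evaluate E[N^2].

27.5

E[N^2] = Σ n^2·P(N=n)
 = 9·0.17 + 16·0.21 + 25·0.21 + 36·0.21 + 49·0.2
 = 1.53 + 3.36 + 5.25 + 7.56 + 9.8
 = 27.5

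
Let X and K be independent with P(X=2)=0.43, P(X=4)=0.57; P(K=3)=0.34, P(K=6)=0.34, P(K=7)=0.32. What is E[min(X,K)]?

2.9462

E[min(X,K)] = Σ_x Σ_k min(x,k) · P(X=x)P(K=k)
 = 2·0.1462 + 2·0.1462 + 2·0.1376 + 3·0.1938 + 4·0.1938 + 4·0.1824
 = 0.2924 + 0.2924 + 0.2752 + 0.5814 + 0.7752 + 0.7296
 = 2.9462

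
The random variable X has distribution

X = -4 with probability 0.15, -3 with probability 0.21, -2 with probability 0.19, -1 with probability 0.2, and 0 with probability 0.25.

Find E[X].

-1.81

E[X] = Σ x·P(X=x)
 = (-4)·0.15 + (-3)·0.21 + (-2)·0.19 + (-1)·0.2 + 0·0.25
 = (-0.6) + (-0.63) + (-0.38) + (-0.2) + 0
 = -1.81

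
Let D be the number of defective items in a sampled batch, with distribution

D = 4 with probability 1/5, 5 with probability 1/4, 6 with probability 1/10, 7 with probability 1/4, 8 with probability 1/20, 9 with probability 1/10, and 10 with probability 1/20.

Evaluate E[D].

E[D] = Σ d·P(D=d)
 = 4·1/5 + 5·1/4 + 6·1/10 + 7·1/4 + 8·1/20 + 9·1/10 + 10·1/20
 = 4/5 + 5/4 + 3/5 + 7/4 + 2/5 + 9/10 + 1/2
 = 31/5

6.2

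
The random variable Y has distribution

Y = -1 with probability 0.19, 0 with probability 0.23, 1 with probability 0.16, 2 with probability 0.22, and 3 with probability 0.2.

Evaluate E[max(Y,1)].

E[max(Y,1)] = Σ max(y,1)·P(Y=y)
 = 1·0.19 + 1·0.23 + 1·0.16 + 2·0.22 + 3·0.2
 = 0.19 + 0.23 + 0.16 + 0.44 + 0.6
 = 1.62

1.62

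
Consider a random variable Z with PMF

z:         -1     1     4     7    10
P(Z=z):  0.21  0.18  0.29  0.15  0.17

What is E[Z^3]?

239.98

E[Z^3] = Σ z^3·P(Z=z)
 = (-1)·0.21 + 1·0.18 + 64·0.29 + 343·0.15 + 1000·0.17
 = (-0.21) + 0.18 + 18.56 + 51.45 + 170
 = 239.98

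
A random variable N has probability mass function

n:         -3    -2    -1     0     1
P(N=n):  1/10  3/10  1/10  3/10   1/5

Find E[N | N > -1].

0.4

P(N > -1) = 3/10 + 1/5 = 1/2.
E[N | N > -1] = [0·3/10 + 1·1/5] / (1/2)
 = 1/5 / (1/2)
 = 2/5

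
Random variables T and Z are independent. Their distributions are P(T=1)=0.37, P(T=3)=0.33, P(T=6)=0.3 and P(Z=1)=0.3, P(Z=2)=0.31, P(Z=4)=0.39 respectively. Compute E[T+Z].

5.64

E[T+Z] = Σ_t Σ_z (t+z) · P(T=t)P(Z=z)
 = 2·0.111 + 3·0.1147 + 5·0.1443 + 4·0.099 + 5·0.1023 + 7·0.1287 + 7·0.09 + 8·0.093 + 10·0.117
 = 0.222 + 0.3441 + 0.7215 + 0.396 + 0.5115 + 0.9009 + 0.63 + 0.744 + 1.17
 = 5.64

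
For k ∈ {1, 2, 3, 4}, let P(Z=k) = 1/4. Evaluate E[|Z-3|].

1

E[|Z-3|] = Σ |z-3|·P(Z=z)
 = 2·1/4 + 1·1/4 + 0·1/4 + 1·1/4
 = 1/2 + 1/4 + 0 + 1/4
 = 1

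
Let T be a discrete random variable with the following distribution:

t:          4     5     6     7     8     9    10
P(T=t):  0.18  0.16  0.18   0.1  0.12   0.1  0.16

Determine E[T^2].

E[T^2] = Σ t^2·P(T=t)
 = 16·0.18 + 25·0.16 + 36·0.18 + 49·0.1 + 64·0.12 + 81·0.1 + 100·0.16
 = 2.88 + 4 + 6.48 + 4.9 + 7.68 + 8.1 + 16
 = 50.04

50.04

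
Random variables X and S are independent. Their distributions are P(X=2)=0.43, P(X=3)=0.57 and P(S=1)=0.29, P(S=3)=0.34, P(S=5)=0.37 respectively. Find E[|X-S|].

1.5006

E[|X-S|] = Σ_x Σ_s |x-s| · P(X=x)P(S=s)
 = 1·0.1247 + 1·0.1462 + 3·0.1591 + 2·0.1653 + 0·0.1938 + 2·0.2109
 = 0.1247 + 0.1462 + 0.4773 + 0.3306 + 0 + 0.4218
 = 1.5006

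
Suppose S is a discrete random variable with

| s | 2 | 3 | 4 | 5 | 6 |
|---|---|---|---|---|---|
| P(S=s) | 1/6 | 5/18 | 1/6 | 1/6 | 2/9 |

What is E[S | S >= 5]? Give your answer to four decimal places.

5.5714

P(S >= 5) = 1/6 + 2/9 = 7/18.
E[S | S >= 5] = [5·1/6 + 6·2/9] / (7/18)
 = 13/6 / (7/18)
 = 39/7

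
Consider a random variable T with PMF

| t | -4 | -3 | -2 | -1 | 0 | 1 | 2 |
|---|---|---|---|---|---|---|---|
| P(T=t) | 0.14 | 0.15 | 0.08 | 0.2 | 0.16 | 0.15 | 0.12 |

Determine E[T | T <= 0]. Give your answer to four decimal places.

P(T <= 0) = 0.14 + 0.15 + 0.08 + 0.2 + 0.16 = 0.73.
E[T | T <= 0] = [(-4)·0.14 + (-3)·0.15 + (-2)·0.08 + (-1)·0.2 + 0·0.16] / 0.73
 = -1.37 / 0.73
 = -137/73

-1.8767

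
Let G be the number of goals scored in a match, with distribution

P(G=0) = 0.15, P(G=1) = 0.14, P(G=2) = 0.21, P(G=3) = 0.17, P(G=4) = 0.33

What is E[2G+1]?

5.78

E[2G+1] = Σ (2g+1)·P(G=g)
 = 1·0.15 + 3·0.14 + 5·0.21 + 7·0.17 + 9·0.33
 = 0.15 + 0.42 + 1.05 + 1.19 + 2.97
 = 5.78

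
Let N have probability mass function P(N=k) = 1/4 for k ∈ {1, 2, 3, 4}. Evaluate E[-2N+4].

-1

E[-2N+4] = Σ (-2n+4)·P(N=n)
 = 2·1/4 + 0·1/4 + (-2)·1/4 + (-4)·1/4
 = 1/2 + 0 + (-1/2) + (-1)
 = -1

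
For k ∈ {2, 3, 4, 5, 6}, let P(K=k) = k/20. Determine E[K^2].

22

E[K^2] = Σ k^2·P(K=k)
 = 4·1/10 + 9·3/20 + 16·1/5 + 25·1/4 + 36·3/10
 = 2/5 + 27/20 + 16/5 + 25/4 + 54/5
 = 22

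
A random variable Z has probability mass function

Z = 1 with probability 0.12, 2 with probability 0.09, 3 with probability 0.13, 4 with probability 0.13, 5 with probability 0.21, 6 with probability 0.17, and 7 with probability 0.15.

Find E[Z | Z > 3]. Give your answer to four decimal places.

P(Z > 3) = 0.13 + 0.21 + 0.17 + 0.15 = 0.66.
E[Z | Z > 3] = [4·0.13 + 5·0.21 + 6·0.17 + 7·0.15] / 0.66
 = 3.64 / 0.66
 = 182/33

5.5152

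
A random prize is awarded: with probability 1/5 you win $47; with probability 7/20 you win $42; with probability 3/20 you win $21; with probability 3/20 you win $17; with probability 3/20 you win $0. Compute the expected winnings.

29.8

E[payout] = 47·1/5 + 42·7/20 + 21·3/20 + 17·3/20 + 0·3/20
 = 47/5 + 147/10 + 63/20 + 51/20 + 0
 = 149/5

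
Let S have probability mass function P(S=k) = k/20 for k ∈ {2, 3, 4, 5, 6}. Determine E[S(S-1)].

17.5

E[S(S-1)] = Σ s(s-1)·P(S=s)
 = 2·1/10 + 6·3/20 + 12·1/5 + 20·1/4 + 30·3/10
 = 1/5 + 9/10 + 12/5 + 5 + 9
 = 35/2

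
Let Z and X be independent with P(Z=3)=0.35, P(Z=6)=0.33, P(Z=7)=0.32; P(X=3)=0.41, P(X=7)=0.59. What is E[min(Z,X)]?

E[min(Z,X)] = Σ_z Σ_x min(z,x) · P(Z=z)P(X=x)
 = 3·0.1435 + 3·0.2065 + 3·0.1353 + 6·0.1947 + 3·0.1312 + 7·0.1888
 = 0.4305 + 0.6195 + 0.4059 + 1.1682 + 0.3936 + 1.3216
 = 4.3393

4.3393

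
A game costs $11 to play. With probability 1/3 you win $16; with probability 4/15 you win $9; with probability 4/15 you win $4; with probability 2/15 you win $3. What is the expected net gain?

E[payout] = 16·1/3 + 9·4/15 + 4·4/15 + 3·2/15
 = 16/3 + 12/5 + 16/15 + 2/5
 = 46/5
Net = 46/5 - 11 = -9/5

-1.8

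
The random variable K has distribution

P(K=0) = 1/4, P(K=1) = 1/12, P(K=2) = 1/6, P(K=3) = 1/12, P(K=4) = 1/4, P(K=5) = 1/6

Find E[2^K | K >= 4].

22.4

P(K >= 4) = 1/4 + 1/6 = 5/12.
E[2^K | K >= 4] = [16·1/4 + 32·1/6] / (5/12)
 = 28/3 / (5/12)
 = 112/5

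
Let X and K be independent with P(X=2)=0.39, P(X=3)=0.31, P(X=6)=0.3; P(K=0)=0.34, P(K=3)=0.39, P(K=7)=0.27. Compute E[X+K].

6.57

E[X+K] = Σ_x Σ_k (x+k) · P(X=x)P(K=k)
 = 2·0.1326 + 5·0.1521 + 9·0.1053 + 3·0.1054 + 6·0.1209 + 10·0.0837 + 6·0.102 + 9·0.117 + 13·0.081
 = 0.2652 + 0.7605 + 0.9477 + 0.3162 + 0.7254 + 0.837 + 0.612 + 1.053 + 1.053
 = 6.57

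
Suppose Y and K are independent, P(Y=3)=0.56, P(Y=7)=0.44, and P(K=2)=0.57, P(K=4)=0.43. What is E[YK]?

13.6136

E[YK] = Σ_y Σ_k yk · P(Y=y)P(K=k)
 = 6·0.3192 + 12·0.2408 + 14·0.2508 + 28·0.1892
 = 1.9152 + 2.8896 + 3.5112 + 5.2976
 = 13.6136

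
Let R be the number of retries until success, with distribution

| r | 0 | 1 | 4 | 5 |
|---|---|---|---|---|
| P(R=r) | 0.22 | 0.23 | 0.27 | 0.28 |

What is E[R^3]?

52.51

E[R^3] = Σ r^3·P(R=r)
 = 0·0.22 + 1·0.23 + 64·0.27 + 125·0.28
 = 0 + 0.23 + 17.28 + 35
 = 52.51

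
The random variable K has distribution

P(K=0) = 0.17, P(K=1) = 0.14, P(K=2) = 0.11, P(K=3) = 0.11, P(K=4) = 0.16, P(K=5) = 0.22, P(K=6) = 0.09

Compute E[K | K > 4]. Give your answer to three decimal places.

P(K > 4) = 0.22 + 0.09 = 0.31.
E[K | K > 4] = [5·0.22 + 6·0.09] / 0.31
 = 1.64 / 0.31
 = 164/31

5.290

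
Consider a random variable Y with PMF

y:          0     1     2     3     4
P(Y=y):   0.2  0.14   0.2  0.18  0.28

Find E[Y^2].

E[Y^2] = Σ y^2·P(Y=y)
 = 0·0.2 + 1·0.14 + 4·0.2 + 9·0.18 + 16·0.28
 = 0 + 0.14 + 0.8 + 1.62 + 4.48
 = 7.04

7.04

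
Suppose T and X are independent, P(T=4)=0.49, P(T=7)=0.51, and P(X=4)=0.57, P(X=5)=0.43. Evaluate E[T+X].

E[T+X] = Σ_t Σ_x (t+x) · P(T=t)P(X=x)
 = 8·0.2793 + 9·0.2107 + 11·0.2907 + 12·0.2193
 = 2.2344 + 1.8963 + 3.1977 + 2.6316
 = 9.96

9.96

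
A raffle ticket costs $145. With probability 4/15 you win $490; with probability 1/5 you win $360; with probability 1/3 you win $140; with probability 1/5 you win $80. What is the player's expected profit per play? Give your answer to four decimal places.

E[payout] = 490·4/15 + 360·1/5 + 140·1/3 + 80·1/5
 = 392/3 + 72 + 140/3 + 16
 = 796/3
Net = 796/3 - 145 = 361/3

120.3333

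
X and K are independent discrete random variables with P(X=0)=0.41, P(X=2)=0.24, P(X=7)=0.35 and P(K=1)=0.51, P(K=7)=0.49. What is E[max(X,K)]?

E[max(X,K)] = Σ_x Σ_k max(x,k) · P(X=x)P(K=k)
 = 1·0.2091 + 7·0.2009 + 2·0.1224 + 7·0.1176 + 7·0.1785 + 7·0.1715
 = 0.2091 + 1.4063 + 0.2448 + 0.8232 + 1.2495 + 1.2005
 = 5.1334

5.1334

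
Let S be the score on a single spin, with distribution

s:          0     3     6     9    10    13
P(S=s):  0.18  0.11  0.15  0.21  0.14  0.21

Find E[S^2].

72.89

E[S^2] = Σ s^2·P(S=s)
 = 0·0.18 + 9·0.11 + 36·0.15 + 81·0.21 + 100·0.14 + 169·0.21
 = 0 + 0.99 + 5.4 + 17.01 + 14 + 35.49
 = 72.89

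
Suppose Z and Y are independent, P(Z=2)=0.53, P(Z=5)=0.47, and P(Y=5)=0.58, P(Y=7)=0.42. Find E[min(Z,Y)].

3.41

E[min(Z,Y)] = Σ_z Σ_y min(z,y) · P(Z=z)P(Y=y)
 = 2·0.3074 + 2·0.2226 + 5·0.2726 + 5·0.1974
 = 0.6148 + 0.4452 + 1.363 + 0.987
 = 3.41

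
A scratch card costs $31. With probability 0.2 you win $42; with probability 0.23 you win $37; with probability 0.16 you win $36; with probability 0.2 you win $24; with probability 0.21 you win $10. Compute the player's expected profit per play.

-1.43

E[payout] = 42·0.2 + 37·0.23 + 36·0.16 + 24·0.2 + 10·0.21
 = 8.4 + 8.51 + 5.76 + 4.8 + 2.1
 = 29.57
Net = 29.57 - 31 = -1.43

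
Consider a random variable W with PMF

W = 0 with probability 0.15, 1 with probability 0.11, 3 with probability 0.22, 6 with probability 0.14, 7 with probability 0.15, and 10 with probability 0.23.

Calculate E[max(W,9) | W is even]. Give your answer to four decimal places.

P(W is even) = 0.15 + 0.14 + 0.23 = 0.52.
E[max(W,9) | W is even] = [9·0.15 + 9·0.14 + 10·0.23] / 0.52
 = 4.91 / 0.52
 = 491/52

9.4423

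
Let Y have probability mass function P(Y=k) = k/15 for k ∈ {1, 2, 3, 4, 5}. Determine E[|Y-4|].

E[|Y-4|] = Σ |y-4|·P(Y=y)
 = 3·1/15 + 2·2/15 + 1·1/5 + 0·4/15 + 1·1/3
 = 1/5 + 4/15 + 1/5 + 0 + 1/3
 = 1

1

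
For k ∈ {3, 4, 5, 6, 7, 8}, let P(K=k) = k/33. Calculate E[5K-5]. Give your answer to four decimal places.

25.1515

E[5K-5] = Σ (5k-5)·P(K=k)
 = 10·1/11 + 15·4/33 + 20·5/33 + 25·2/11 + 30·7/33 + 35·8/33
 = 10/11 + 20/11 + 100/33 + 50/11 + 70/11 + 280/33
 = 830/33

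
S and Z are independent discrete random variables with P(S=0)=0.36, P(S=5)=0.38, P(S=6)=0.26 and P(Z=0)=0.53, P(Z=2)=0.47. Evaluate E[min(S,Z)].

E[min(S,Z)] = Σ_s Σ_z min(s,z) · P(S=s)P(Z=z)
 = 0·0.1908 + 0·0.1692 + 0·0.2014 + 2·0.1786 + 0·0.1378 + 2·0.1222
 = 0 + 0 + 0 + 0.3572 + 0 + 0.2444
 = 0.6016

0.6016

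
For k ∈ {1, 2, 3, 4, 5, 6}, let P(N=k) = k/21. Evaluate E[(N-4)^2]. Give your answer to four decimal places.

2.3333

E[(N-4)^2] = Σ (n-4)^2·P(N=n)
 = 9·1/21 + 4·2/21 + 1·1/7 + 0·4/21 + 1·5/21 + 4·2/7
 = 3/7 + 8/21 + 1/7 + 0 + 5/21 + 8/7
 = 7/3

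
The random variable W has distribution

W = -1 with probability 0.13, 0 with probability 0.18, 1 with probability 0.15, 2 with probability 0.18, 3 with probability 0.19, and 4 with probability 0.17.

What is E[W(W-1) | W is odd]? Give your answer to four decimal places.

P(W is odd) = 0.13 + 0.15 + 0.19 = 0.47.
E[W(W-1) | W is odd] = [2·0.13 + 0·0.15 + 6·0.19] / 0.47
 = 1.4 / 0.47
 = 140/47

2.9787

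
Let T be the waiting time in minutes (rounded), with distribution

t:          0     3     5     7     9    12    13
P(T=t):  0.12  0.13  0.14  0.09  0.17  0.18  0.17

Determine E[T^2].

77.5

E[T^2] = Σ t^2·P(T=t)
 = 0·0.12 + 9·0.13 + 25·0.14 + 49·0.09 + 81·0.17 + 144·0.18 + 169·0.17
 = 0 + 1.17 + 3.5 + 4.41 + 13.77 + 25.92 + 28.73
 = 77.5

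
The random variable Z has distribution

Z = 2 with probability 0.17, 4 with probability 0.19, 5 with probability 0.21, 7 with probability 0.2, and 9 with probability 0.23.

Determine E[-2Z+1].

-10.24

E[-2Z+1] = Σ (-2z+1)·P(Z=z)
 = (-3)·0.17 + (-7)·0.19 + (-9)·0.21 + (-13)·0.2 + (-17)·0.23
 = (-0.51) + (-1.33) + (-1.89) + (-2.6) + (-3.91)
 = -10.24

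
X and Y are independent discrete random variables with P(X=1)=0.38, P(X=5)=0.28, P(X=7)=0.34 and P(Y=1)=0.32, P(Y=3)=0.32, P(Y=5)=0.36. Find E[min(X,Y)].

E[min(X,Y)] = Σ_x Σ_y min(x,y) · P(X=x)P(Y=y)
 = 1·0.1216 + 1·0.1216 + 1·0.1368 + 1·0.0896 + 3·0.0896 + 5·0.1008 + 1·0.1088 + 3·0.1088 + 5·0.1224
 = 0.1216 + 0.1216 + 0.1368 + 0.0896 + 0.2688 + 0.504 + 0.1088 + 0.3264 + 0.612
 = 2.2896

2.2896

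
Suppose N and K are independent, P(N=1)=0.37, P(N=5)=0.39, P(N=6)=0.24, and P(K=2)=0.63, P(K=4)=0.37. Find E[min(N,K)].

2.0962

E[min(N,K)] = Σ_n Σ_k min(n,k) · P(N=n)P(K=k)
 = 1·0.2331 + 1·0.1369 + 2·0.2457 + 4·0.1443 + 2·0.1512 + 4·0.0888
 = 0.2331 + 0.1369 + 0.4914 + 0.5772 + 0.3024 + 0.3552
 = 2.0962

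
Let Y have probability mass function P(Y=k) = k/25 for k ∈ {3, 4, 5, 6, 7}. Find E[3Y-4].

12.2

E[3Y-4] = Σ (3y-4)·P(Y=y)
 = 5·3/25 + 8·4/25 + 11·1/5 + 14·6/25 + 17·7/25
 = 3/5 + 32/25 + 11/5 + 84/25 + 119/25
 = 61/5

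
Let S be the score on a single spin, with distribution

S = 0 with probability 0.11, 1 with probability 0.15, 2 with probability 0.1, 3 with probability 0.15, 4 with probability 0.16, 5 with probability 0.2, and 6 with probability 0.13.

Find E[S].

3.22

E[S] = Σ s·P(S=s)
 = 0·0.11 + 1·0.15 + 2·0.1 + 3·0.15 + 4·0.16 + 5·0.2 + 6·0.13
 = 0 + 0.15 + 0.2 + 0.45 + 0.64 + 1 + 0.78
 = 3.22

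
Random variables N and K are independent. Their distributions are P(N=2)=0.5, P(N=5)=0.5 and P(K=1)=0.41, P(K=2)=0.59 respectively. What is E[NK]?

E[NK] = Σ_n Σ_k nk · P(N=n)P(K=k)
 = 2·0.205 + 4·0.295 + 5·0.205 + 10·0.295
 = 0.41 + 1.18 + 1.025 + 2.95
 = 5.565

5.565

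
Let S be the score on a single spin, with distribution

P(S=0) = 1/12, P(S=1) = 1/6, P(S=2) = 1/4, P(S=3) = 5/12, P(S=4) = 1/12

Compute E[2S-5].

-0.5

E[2S-5] = Σ (2s-5)·P(S=s)
 = (-5)·1/12 + (-3)·1/6 + (-1)·1/4 + 1·5/12 + 3·1/12
 = (-5/12) + (-1/2) + (-1/4) + 5/12 + 1/4
 = -1/2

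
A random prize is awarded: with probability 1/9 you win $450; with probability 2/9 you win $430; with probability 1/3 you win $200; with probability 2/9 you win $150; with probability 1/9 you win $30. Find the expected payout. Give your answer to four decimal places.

E[payout] = 450·1/9 + 430·2/9 + 200·1/3 + 150·2/9 + 30·1/9
 = 50 + 860/9 + 200/3 + 100/3 + 10/3
 = 2240/9

248.8889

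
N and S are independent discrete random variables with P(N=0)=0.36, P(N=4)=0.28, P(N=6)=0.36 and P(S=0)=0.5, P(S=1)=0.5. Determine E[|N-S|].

E[|N-S|] = Σ_n Σ_s |n-s| · P(N=n)P(S=s)
 = 0·0.18 + 1·0.18 + 4·0.14 + 3·0.14 + 6·0.18 + 5·0.18
 = 0 + 0.18 + 0.56 + 0.42 + 1.08 + 0.9
 = 3.14

3.14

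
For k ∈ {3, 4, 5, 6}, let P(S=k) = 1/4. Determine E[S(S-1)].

17

E[S(S-1)] = Σ s(s-1)·P(S=s)
 = 6·1/4 + 12·1/4 + 20·1/4 + 30·1/4
 = 3/2 + 3 + 5 + 15/2
 = 17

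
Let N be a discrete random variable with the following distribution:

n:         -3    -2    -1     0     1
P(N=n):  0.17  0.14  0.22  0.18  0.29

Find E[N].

E[N] = Σ n·P(N=n)
 = (-3)·0.17 + (-2)·0.14 + (-1)·0.22 + 0·0.18 + 1·0.29
 = (-0.51) + (-0.28) + (-0.22) + 0 + 0.29
 = -0.72

-0.72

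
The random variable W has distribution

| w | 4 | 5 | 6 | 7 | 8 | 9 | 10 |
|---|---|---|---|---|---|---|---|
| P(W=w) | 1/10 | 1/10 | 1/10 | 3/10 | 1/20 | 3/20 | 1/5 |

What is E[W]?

7.35

E[W] = Σ w·P(W=w)
 = 4·1/10 + 5·1/10 + 6·1/10 + 7·3/10 + 8·1/20 + 9·3/20 + 10·1/5
 = 2/5 + 1/2 + 3/5 + 21/10 + 2/5 + 27/20 + 2
 = 147/20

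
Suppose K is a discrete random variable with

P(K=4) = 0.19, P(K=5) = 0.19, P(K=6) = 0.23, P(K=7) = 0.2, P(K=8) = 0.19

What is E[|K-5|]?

E[|K-5|] = Σ |k-5|·P(K=k)
 = 1·0.19 + 0·0.19 + 1·0.23 + 2·0.2 + 3·0.19
 = 0.19 + 0 + 0.23 + 0.4 + 0.57
 = 1.39

1.39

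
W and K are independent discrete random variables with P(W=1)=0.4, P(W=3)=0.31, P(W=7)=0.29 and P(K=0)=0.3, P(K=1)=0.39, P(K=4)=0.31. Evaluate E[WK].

E[WK] = Σ_w Σ_k wk · P(W=w)P(K=k)
 = 0·0.12 + 1·0.156 + 4·0.124 + 0·0.093 + 3·0.1209 + 12·0.0961 + 0·0.087 + 7·0.1131 + 28·0.0899
 = 0 + 0.156 + 0.496 + 0 + 0.3627 + 1.1532 + 0 + 0.7917 + 2.5172
 = 5.4768

5.4768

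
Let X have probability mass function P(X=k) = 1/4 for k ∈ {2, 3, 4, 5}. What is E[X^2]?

13.5

E[X^2] = Σ x^2·P(X=x)
 = 4·1/4 + 9·1/4 + 16·1/4 + 25·1/4
 = 1 + 9/4 + 4 + 25/4
 = 27/2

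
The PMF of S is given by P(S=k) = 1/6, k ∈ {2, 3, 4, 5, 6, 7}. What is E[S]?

4.5

E[S] = Σ s·P(S=s)
 = 2·1/6 + 3·1/6 + 4·1/6 + 5·1/6 + 6·1/6 + 7·1/6
 = 1/3 + 1/2 + 2/3 + 5/6 + 1 + 7/6
 = 9/2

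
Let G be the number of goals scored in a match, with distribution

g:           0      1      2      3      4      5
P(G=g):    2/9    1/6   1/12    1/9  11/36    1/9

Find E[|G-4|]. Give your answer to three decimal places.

E[|G-4|] = Σ |g-4|·P(G=g)
 = 4·2/9 + 3·1/6 + 2·1/12 + 1·1/9 + 0·11/36 + 1·1/9
 = 8/9 + 1/2 + 1/6 + 1/9 + 0 + 1/9
 = 16/9

1.778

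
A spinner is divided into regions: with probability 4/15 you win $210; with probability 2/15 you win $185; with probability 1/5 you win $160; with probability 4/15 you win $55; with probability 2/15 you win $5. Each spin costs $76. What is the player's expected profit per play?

E[payout] = 210·4/15 + 185·2/15 + 160·1/5 + 55·4/15 + 5·2/15
 = 56 + 74/3 + 32 + 44/3 + 2/3
 = 128
Net = 128 - 76 = 52

52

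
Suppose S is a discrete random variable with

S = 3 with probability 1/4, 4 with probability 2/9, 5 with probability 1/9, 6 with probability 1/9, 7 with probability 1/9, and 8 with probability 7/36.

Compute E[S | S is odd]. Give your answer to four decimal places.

P(S is odd) = 1/4 + 1/9 + 1/9 = 17/36.
E[S | S is odd] = [3·1/4 + 5·1/9 + 7·1/9] / (17/36)
 = 25/12 / (17/36)
 = 75/17

4.4118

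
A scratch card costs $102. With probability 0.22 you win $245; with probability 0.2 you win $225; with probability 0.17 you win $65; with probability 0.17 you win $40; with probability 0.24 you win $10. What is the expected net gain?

17.15

E[payout] = 245·0.22 + 225·0.2 + 65·0.17 + 40·0.17 + 10·0.24
 = 53.9 + 45 + 11.05 + 6.8 + 2.4
 = 119.15
Net = 119.15 - 102 = 17.15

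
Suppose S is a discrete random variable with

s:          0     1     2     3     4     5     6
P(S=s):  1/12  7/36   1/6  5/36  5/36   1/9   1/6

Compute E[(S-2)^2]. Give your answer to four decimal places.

4.8889

E[(S-2)^2] = Σ (s-2)^2·P(S=s)
 = 4·1/12 + 1·7/36 + 0·1/6 + 1·5/36 + 4·5/36 + 9·1/9 + 16·1/6
 = 1/3 + 7/36 + 0 + 5/36 + 5/9 + 1 + 8/3
 = 44/9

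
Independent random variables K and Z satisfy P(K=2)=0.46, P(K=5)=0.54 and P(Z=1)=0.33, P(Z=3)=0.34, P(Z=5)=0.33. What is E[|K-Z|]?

1.8436

E[|K-Z|] = Σ_k Σ_z |k-z| · P(K=k)P(Z=z)
 = 1·0.1518 + 1·0.1564 + 3·0.1518 + 4·0.1782 + 2·0.1836 + 0·0.1782
 = 0.1518 + 0.1564 + 0.4554 + 0.7128 + 0.3672 + 0
 = 1.8436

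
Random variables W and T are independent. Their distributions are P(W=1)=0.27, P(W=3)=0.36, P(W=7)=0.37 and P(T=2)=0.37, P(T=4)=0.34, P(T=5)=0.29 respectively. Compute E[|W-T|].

2.4294

E[|W-T|] = Σ_w Σ_t |w-t| · P(W=w)P(T=t)
 = 1·0.0999 + 3·0.0918 + 4·0.0783 + 1·0.1332 + 1·0.1224 + 2·0.1044 + 5·0.1369 + 3·0.1258 + 2·0.1073
 = 0.0999 + 0.2754 + 0.3132 + 0.1332 + 0.1224 + 0.2088 + 0.6845 + 0.3774 + 0.2146
 = 2.4294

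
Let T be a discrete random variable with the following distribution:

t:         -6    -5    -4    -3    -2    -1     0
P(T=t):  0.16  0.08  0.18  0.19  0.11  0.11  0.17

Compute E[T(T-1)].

E[T(T-1)] = Σ t(t-1)·P(T=t)
 = 42·0.16 + 30·0.08 + 20·0.18 + 12·0.19 + 6·0.11 + 2·0.11 + 0·0.17
 = 6.72 + 2.4 + 3.6 + 2.28 + 0.66 + 0.22 + 0
 = 15.88

15.88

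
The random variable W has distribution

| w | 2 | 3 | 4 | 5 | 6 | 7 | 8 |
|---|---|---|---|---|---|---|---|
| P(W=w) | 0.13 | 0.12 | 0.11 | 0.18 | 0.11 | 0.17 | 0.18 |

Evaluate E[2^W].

83.88

E[2^W] = Σ 2^w·P(W=w)
 = 4·0.13 + 8·0.12 + 16·0.11 + 32·0.18 + 64·0.11 + 128·0.17 + 256·0.18
 = 0.52 + 0.96 + 1.76 + 5.76 + 7.04 + 21.76 + 46.08
 = 83.88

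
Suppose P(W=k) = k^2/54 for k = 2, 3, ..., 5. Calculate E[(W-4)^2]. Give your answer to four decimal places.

E[(W-4)^2] = Σ (w-4)^2·P(W=w)
 = 4·2/27 + 1·1/6 + 0·8/27 + 1·25/54
 = 8/27 + 1/6 + 0 + 25/54
 = 25/27

0.9259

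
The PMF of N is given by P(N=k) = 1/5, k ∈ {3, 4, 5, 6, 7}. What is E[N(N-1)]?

E[N(N-1)] = Σ n(n-1)·P(N=n)
 = 6·1/5 + 12·1/5 + 20·1/5 + 30·1/5 + 42·1/5
 = 6/5 + 12/5 + 4 + 6 + 42/5
 = 22

22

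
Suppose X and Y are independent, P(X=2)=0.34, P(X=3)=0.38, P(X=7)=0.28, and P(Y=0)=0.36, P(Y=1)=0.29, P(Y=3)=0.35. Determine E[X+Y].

5.12

E[X+Y] = Σ_x Σ_y (x+y) · P(X=x)P(Y=y)
 = 2·0.1224 + 3·0.0986 + 5·0.119 + 3·0.1368 + 4·0.1102 + 6·0.133 + 7·0.1008 + 8·0.0812 + 10·0.098
 = 0.2448 + 0.2958 + 0.595 + 0.4104 + 0.4408 + 0.798 + 0.7056 + 0.6496 + 0.98
 = 5.12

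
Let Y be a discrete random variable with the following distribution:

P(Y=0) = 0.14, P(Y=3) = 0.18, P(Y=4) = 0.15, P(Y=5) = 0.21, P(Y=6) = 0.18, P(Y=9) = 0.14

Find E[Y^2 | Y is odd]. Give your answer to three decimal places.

P(Y is odd) = 0.18 + 0.21 + 0.14 = 0.53.
E[Y^2 | Y is odd] = [9·0.18 + 25·0.21 + 81·0.14] / 0.53
 = 18.21 / 0.53
 = 1821/53

34.358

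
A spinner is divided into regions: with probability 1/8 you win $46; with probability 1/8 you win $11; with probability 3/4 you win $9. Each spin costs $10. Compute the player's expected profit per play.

E[payout] = 46·1/8 + 11·1/8 + 9·3/4
 = 23/4 + 11/8 + 27/4
 = 111/8
Net = 111/8 - 10 = 31/8

3.875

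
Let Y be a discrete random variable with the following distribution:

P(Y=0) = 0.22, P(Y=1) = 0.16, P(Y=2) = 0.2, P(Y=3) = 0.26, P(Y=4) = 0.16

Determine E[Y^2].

5.86

E[Y^2] = Σ y^2·P(Y=y)
 = 0·0.22 + 1·0.16 + 4·0.2 + 9·0.26 + 16·0.16
 = 0 + 0.16 + 0.8 + 2.34 + 2.56
 = 5.86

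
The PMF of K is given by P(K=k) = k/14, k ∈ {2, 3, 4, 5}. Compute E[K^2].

E[K^2] = Σ k^2·P(K=k)
 = 4·1/7 + 9·3/14 + 16·2/7 + 25·5/14
 = 4/7 + 27/14 + 32/7 + 125/14
 = 16

16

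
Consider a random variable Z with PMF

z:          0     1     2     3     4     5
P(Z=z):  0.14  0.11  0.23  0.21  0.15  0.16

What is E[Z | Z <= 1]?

P(Z <= 1) = 0.14 + 0.11 = 0.25.
E[Z | Z <= 1] = [0·0.14 + 1·0.11] / 0.25
 = 0.11 / 0.25
 = 11/25

0.44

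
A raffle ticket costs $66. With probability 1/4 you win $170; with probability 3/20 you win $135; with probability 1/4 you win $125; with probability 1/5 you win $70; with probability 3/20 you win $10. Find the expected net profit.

E[payout] = 170·1/4 + 135·3/20 + 125·1/4 + 70·1/5 + 10·3/20
 = 85/2 + 81/4 + 125/4 + 14 + 3/2
 = 219/2
Net = 219/2 - 66 = 87/2

43.5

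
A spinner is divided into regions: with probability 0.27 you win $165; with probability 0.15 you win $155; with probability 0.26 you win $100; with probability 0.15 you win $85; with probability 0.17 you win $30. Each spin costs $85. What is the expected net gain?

E[payout] = 165·0.27 + 155·0.15 + 100·0.26 + 85·0.15 + 30·0.17
 = 44.55 + 23.25 + 26 + 12.75 + 5.1
 = 111.65
Net = 111.65 - 85 = 26.65

26.65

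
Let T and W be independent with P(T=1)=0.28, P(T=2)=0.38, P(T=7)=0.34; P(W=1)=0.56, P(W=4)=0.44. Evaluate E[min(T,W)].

1.616

E[min(T,W)] = Σ_t Σ_w min(t,w) · P(T=t)P(W=w)
 = 1·0.1568 + 1·0.1232 + 1·0.2128 + 2·0.1672 + 1·0.1904 + 4·0.1496
 = 0.1568 + 0.1232 + 0.2128 + 0.3344 + 0.1904 + 0.5984
 = 1.616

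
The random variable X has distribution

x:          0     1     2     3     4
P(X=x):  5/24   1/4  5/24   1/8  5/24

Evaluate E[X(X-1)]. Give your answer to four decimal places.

E[X(X-1)] = Σ x(x-1)·P(X=x)
 = 0·5/24 + 0·1/4 + 2·5/24 + 6·1/8 + 12·5/24
 = 0 + 0 + 5/12 + 3/4 + 5/2
 = 11/3

3.6667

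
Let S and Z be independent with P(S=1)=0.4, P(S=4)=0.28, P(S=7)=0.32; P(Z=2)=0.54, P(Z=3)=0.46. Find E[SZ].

E[SZ] = Σ_s Σ_z sz · P(S=s)P(Z=z)
 = 2·0.216 + 3·0.184 + 8·0.1512 + 12·0.1288 + 14·0.1728 + 21·0.1472
 = 0.432 + 0.552 + 1.2096 + 1.5456 + 2.4192 + 3.0912
 = 9.2496

9.2496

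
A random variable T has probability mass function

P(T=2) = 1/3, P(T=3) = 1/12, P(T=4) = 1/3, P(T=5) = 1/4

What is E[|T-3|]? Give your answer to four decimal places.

E[|T-3|] = Σ |t-3|·P(T=t)
 = 1·1/3 + 0·1/12 + 1·1/3 + 2·1/4
 = 1/3 + 0 + 1/3 + 1/2
 = 7/6

1.1667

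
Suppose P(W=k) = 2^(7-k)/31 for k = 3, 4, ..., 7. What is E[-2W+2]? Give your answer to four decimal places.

E[-2W+2] = Σ (-2w+2)·P(W=w)
 = (-4)·16/31 + (-6)·8/31 + (-8)·4/31 + (-10)·2/31 + (-12)·1/31
 = (-64/31) + (-48/31) + (-32/31) + (-20/31) + (-12/31)
 = -176/31

-5.6774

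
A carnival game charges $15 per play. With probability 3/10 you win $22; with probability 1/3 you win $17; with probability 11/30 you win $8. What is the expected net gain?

E[payout] = 22·3/10 + 17·1/3 + 8·11/30
 = 33/5 + 17/3 + 44/15
 = 76/5
Net = 76/5 - 15 = 1/5

0.2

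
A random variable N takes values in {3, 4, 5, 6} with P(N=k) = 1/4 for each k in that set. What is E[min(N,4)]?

3.75

E[min(N,4)] = Σ min(n,4)·P(N=n)
 = 3·1/4 + 4·1/4 + 4·1/4 + 4·1/4
 = 3/4 + 1 + 1 + 1
 = 15/4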